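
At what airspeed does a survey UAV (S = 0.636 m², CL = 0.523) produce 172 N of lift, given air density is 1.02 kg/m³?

L = ½ρv²S·CL ⇒ v = √(2L/(ρ·S·CL))
v = √(2 × 172 / (1.02 × 0.636 × 0.523)) = √1014 = 31.8 m/s

v = 31.8 m/s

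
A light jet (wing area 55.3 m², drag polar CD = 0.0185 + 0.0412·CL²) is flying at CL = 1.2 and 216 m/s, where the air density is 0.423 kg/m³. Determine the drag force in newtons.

D = 42500 N

CD = 0.0185 + 0.0412 × 1.2² = 0.07783
D = ½ρv²S·CD = ½ × 0.423 × 216² × 55.3 × 0.07783 = 42500 N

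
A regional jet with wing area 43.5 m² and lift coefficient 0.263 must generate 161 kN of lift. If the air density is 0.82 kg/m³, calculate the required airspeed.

L = ½ρv²S·CL ⇒ v = √(2L/(ρ·S·CL))
v = √(2 × 1.61×10^5 / (0.82 × 43.5 × 0.263)) = √34320 = 185 m/s

v = 185 m/s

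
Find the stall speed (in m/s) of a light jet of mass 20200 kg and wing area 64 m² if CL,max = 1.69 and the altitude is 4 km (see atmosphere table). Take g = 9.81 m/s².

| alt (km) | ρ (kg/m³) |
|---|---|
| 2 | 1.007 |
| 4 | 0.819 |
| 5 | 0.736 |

V_stall = 66.9 m/s

At 4 km, from the table: ρ = 0.819 kg/m³.
At stall, lift equals weight: L = W = m·g = 20200 × 9.81 = 1.982×10^5 N.
From L = ½ρV²S·CL,max = W: V_stall = √(2W/(ρSCL,max)) = √(2·1.982×10^5/(0.819·64·1.69))
V_stall = √4474 = 66.9 m/s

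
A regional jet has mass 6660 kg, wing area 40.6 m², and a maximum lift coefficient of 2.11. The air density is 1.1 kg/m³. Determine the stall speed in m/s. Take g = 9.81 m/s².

At stall, lift equals weight: L = W = m·g = 6660 × 9.81 = 65330 N.
V_stall = √(2W/(ρ·S·CL,max)) = √(2 × 65330 / (1.1 × 40.6 × 2.11))
V_stall = √1387 = 37.2 m/s

V_stall = 37.2 m/s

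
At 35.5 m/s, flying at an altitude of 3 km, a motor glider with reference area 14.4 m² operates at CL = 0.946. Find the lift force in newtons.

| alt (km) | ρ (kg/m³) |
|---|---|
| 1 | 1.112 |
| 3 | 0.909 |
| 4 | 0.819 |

L = 7800 N

At 3 km, from the table: ρ = 0.909 kg/m³.
L = ½ρv²S·CL = ½ × 0.909 × 35.5² × 14.4 × 0.946 = 7800 N ≈ 7.8 kN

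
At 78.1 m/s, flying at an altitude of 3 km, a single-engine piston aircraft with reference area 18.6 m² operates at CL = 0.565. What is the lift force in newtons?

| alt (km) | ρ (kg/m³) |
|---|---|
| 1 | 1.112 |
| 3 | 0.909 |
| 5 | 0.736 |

L = 29100 N

At 3 km, from the table: ρ = 0.909 kg/m³.
L = ½ρv²S·CL = ½ × 0.909 × 78.1² × 18.6 × 0.565 = 29100 N ≈ 29.1 kN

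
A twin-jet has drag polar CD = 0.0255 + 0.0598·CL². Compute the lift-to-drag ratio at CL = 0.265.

L/D = 8.92

CD = 0.0255 + 0.0598 × 0.265² = 0.0297
L/D = CL/CD = 0.265 / 0.0297 = 8.92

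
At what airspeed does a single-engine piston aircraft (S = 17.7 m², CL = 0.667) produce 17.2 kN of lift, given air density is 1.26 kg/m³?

L = ½ρv²S·CL ⇒ v = √(2L/(ρ·S·CL))
v = √(2 × 17200 / (1.26 × 17.7 × 0.667)) = √2313 = 48.1 m/s

v = 48.1 m/s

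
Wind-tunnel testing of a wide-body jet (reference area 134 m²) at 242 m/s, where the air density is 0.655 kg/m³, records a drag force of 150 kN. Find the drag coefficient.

From D = ½ρv²S·CD, rearranging gives CD = 2D/(ρv²S).
CD = 2 × 1.5×10^5 / (0.655 × 242² × 134) = 0.0584

CD = 0.0584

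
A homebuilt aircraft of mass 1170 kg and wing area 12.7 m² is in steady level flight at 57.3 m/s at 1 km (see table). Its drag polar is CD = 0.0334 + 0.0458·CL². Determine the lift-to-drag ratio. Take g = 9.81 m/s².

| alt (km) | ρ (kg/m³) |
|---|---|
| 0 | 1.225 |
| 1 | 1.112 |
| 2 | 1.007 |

At 1 km, from the table: ρ = 1.112 kg/m³.
In steady level flight, lift balances weight: W = mg = 1170 × 9.81 = 11478 N.
q = ½ρv² = ½ × 1.112 × 57.3² = 1826 Pa.
Required CL = L/(qS) = 11478/(1826·12.7) = 0.4951.
CD = 0.0334 + 0.0458 × 0.4951² = 0.04463.
L/D = CL/CD = 0.4951 / 0.04463 = 11.1

L/D = 11.1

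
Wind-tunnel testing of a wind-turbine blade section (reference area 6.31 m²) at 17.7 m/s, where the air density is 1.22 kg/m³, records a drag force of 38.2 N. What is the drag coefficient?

CD = 0.0317

From D = ½ρv²S·CD, rearranging gives CD = 2D/(ρv²S).
CD = 2 × 38.2 / (1.22 × 17.7² × 6.31) = 0.0317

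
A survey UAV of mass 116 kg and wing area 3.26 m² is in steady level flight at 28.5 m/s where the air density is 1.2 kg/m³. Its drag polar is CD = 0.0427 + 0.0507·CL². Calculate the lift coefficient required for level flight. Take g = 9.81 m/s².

In steady level flight, lift balances weight: W = mg = 116 × 9.81 = 1138 N.
Dynamic pressure q = 0.5 × 1.2 × 28.5² = 487.3 Pa.
CL = W/(q·S) = 1138 / (487.3 × 3.26) = 0.7163.

CL = 0.716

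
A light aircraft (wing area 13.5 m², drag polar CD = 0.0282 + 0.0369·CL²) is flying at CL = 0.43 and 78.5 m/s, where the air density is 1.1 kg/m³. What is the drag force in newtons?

CD = 0.0282 + 0.0369 × 0.43² = 0.03502
D = ½ρv²S·CD = ½ × 1.1 × 78.5² × 13.5 × 0.03502 = 1600 N

D = 1600 N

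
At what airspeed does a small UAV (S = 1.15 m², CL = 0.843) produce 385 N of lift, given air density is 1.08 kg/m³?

v = 27.1 m/s

L = ½ρv²S·CL ⇒ v = √(2L/(ρ·S·CL))
v = √(2 × 385 / (1.08 × 1.15 × 0.843)) = √735.4 = 27.1 m/s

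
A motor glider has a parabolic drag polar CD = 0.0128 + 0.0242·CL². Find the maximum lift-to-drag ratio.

For CD = CD0 + K·CL², (L/D)max occurs at CL* = √(CD0/K) and equals 1/(2√(K·CD0)).
(L/D)max = 1/(2√(0.0242 × 0.0128)) = 1/(2 × 0.0176) = 28.4

(L/D)max = 28.4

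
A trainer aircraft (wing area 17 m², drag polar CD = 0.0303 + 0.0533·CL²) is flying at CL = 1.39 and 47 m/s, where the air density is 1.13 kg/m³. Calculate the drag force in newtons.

D = 2830 N

CD = 0.0303 + 0.0533 × 1.39² = 0.1333
D = ½ρv²S·CD = ½ × 1.13 × 47² × 17 × 0.1333 = 2830 N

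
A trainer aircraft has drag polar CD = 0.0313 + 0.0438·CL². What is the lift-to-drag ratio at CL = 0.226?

L/D = 6.74

CD = 0.0313 + 0.0438 × 0.226² = 0.03354
L/D = CL/CD = 0.226 / 0.03354 = 6.74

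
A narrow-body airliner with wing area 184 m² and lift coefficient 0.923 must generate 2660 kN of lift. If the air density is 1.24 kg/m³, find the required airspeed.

v = 159 m/s

L = ½ρv²S·CL ⇒ v = √(2L/(ρ·S·CL))
v = √(2 × 2.66×10^6 / (1.24 × 184 × 0.923)) = √25260 = 159 m/s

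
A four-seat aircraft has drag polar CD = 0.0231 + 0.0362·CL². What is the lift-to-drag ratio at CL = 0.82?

CD = 0.0231 + 0.0362 × 0.82² = 0.04744
L/D = CL/CD = 0.82 / 0.04744 = 17.3

L/D = 17.3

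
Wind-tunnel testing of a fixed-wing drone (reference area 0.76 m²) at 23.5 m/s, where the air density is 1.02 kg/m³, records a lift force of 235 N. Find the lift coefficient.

From L = ½ρv²S·CL, rearranging gives CL = 2L/(ρv²S).
CL = 2 × 235 / (1.02 × 23.5² × 0.76) = 1.1

CL = 1.1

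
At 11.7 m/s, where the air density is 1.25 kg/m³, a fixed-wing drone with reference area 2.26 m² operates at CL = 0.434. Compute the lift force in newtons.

Dynamic pressure q = ½ρv² = ½ × 1.25 × 11.7² = 85.56 Pa.
L = q·S·CL = 85.56 × 2.26 × 0.434 = 83.9 N

L = 83.9 N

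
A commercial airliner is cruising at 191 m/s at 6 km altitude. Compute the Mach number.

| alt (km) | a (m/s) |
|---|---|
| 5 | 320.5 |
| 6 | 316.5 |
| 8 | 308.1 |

M = 0.603

At 6 km, from the table: a = 316.5 m/s.
M = v/a = 191 / 316.5 = 0.603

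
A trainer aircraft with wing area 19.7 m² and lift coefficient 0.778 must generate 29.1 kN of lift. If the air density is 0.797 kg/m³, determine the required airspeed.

v = 69 m/s

L = ½ρv²S·CL ⇒ v = √(2L/(ρ·S·CL))
v = √(2 × 29100 / (0.797 × 19.7 × 0.778)) = √4765 = 69 m/s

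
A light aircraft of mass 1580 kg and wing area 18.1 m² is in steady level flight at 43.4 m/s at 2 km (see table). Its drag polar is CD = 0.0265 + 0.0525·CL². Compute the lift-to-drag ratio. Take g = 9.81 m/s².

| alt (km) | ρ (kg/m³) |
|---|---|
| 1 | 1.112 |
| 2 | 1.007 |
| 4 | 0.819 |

At 2 km, from the table: ρ = 1.007 kg/m³.
Level flight ⇒ L = W = m·g = 1580 × 9.81 = 15500 N.
q = ½ρv² = ½ × 1.007 × 43.4² = 948.4 Pa.
CL = W/(q·S) = 15500 / (948.4 × 18.1) = 0.903.
CD = 0.0265 + 0.0525 × 0.903² = 0.06931.
L/D = CL/CD = 0.903 / 0.06931 = 13

L/D = 13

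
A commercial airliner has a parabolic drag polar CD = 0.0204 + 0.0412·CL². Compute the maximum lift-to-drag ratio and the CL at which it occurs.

For CD = CD0 + K·CL², (L/D)max occurs at CL* = √(CD0/K) and equals 1/(2√(K·CD0)).
(L/D)max = 1/(2√(0.0412 × 0.0204)) = 1/(2 × 0.02899) = 17.2
CL* = √(0.0204/0.0412) = 0.704

(L/D)max = 17.2, at CL = 0.704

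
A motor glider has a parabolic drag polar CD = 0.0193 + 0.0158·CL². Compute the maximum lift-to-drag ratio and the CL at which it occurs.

(L/D)max = 28.6, at CL = 1.11

For CD = CD0 + K·CL², (L/D)max occurs at CL* = √(CD0/K) and equals 1/(2√(K·CD0)).
(L/D)max = 1/(2√(0.0158 × 0.0193)) = 1/(2 × 0.01746) = 28.6
CL* = √(0.0193/0.0158) = 1.11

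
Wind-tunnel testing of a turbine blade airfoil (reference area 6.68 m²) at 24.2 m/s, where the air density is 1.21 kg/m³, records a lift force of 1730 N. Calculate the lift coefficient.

CL = 0.731

From L = ½ρv²S·CL, rearranging gives CL = 2L/(ρv²S).
CL = 2 × 1730 / (1.21 × 24.2² × 6.68) = 0.731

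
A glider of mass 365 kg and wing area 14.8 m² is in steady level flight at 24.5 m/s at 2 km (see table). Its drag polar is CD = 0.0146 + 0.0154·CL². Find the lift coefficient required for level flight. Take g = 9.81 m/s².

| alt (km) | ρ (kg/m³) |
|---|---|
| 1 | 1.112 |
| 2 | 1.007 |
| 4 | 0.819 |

At 2 km, from the table: ρ = 1.007 kg/m³.
Weight W = mg = 365 × 9.81 = 3580.7 N; in level flight L = W.
Dynamic pressure q = 0.5 × 1.007 × 24.5² = 302.2 Pa.
Required CL = L/(qS) = 3580.7/(302.2·14.8) = 0.8005.

CL = 0.801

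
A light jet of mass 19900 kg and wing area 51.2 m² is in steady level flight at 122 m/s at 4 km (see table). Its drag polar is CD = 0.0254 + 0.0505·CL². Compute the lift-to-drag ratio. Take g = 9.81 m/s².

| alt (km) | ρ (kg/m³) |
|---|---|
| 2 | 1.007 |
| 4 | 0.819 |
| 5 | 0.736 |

L/D = 13.9

At 4 km, from the table: ρ = 0.819 kg/m³.
In steady level flight, lift balances weight: W = mg = 19900 × 9.81 = 1.9522×10^5 N.
Dynamic pressure q = 0.5 × 0.819 × 122² = 6095 Pa.
CL = 2W/(ρv²S) = 2×1.9522×10^5/(0.819×122²×51.2) = 0.6256.
CD = 0.0254 + 0.0505 × 0.6256² = 0.04516.
L/D = CL/CD = 0.6256 / 0.04516 = 13.9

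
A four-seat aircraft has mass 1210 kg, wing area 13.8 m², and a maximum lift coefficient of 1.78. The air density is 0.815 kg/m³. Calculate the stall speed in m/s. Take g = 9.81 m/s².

Weight W = mg = 1210 × 9.81 = 11870 N.
From L = ½ρV²S·CL,max = W: V_stall = √(2W/(ρSCL,max)) = √(2·11870/(0.815·13.8·1.78))
V_stall = √1186 = 34.4 m/s

V_stall = 34.4 m/s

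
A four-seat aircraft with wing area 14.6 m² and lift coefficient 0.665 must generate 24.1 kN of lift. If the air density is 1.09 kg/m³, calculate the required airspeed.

v = 67.5 m/s

L = ½ρv²S·CL ⇒ v = √(2L/(ρ·S·CL))
v = √(2 × 24100 / (1.09 × 14.6 × 0.665)) = √4555 = 67.5 m/s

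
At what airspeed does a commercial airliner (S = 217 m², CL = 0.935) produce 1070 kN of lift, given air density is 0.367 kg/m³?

L = ½ρv²S·CL ⇒ v = √(2L/(ρ·S·CL))
v = √(2 × 1.07×10^6 / (0.367 × 217 × 0.935)) = √28740 = 170 m/s

v = 170 m/s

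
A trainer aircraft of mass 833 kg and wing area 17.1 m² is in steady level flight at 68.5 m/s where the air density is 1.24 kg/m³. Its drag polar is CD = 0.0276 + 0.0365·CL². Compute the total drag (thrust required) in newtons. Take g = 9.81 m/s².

Level flight ⇒ L = W = m·g = 833 × 9.81 = 8171.7 N.
Dynamic pressure q = 0.5 × 1.24 × 68.5² = 2909 Pa.
CL = W/(q·S) = 8171.7 / (2909 × 17.1) = 0.1643.
CD = 0.0276 + 0.0365 × 0.1643² = 0.02858.
D = q·S·CD = 2909 × 17.1 × 0.02858 = 1422 N

D = 1420 N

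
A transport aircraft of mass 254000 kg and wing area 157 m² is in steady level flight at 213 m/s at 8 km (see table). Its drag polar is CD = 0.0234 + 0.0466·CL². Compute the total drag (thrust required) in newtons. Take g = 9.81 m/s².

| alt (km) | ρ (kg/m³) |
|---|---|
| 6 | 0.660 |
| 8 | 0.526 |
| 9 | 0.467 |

D = 1.98×10^5 N

At 8 km, from the table: ρ = 0.526 kg/m³.
Level flight ⇒ L = W = m·g = 254000 × 9.81 = 2.4917×10^6 N.
q = ½ρv² = ½ × 0.526 × 213² = 11930 Pa.
CL = W/(q·S) = 2.4917×10^6 / (11930 × 157) = 1.33.
CD = 0.0234 + 0.0466 × 1.33² = 0.1058.
D = q·S·CD = 11930 × 157 × 0.1058 = 1.983×10^5 N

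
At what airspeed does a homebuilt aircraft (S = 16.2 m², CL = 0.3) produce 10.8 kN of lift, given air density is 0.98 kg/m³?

v = 67.3 m/s

L = ½ρv²S·CL ⇒ v = √(2L/(ρ·S·CL))
v = √(2 × 10800 / (0.98 × 16.2 × 0.3)) = √4535 = 67.3 m/s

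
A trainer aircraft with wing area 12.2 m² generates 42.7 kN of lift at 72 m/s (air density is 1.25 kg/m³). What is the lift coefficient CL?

CL = 1.08

From L = ½ρv²S·CL, rearranging gives CL = 2L/(ρv²S).
CL = 2 × 42700 / (1.25 × 72² × 12.2) = 1.08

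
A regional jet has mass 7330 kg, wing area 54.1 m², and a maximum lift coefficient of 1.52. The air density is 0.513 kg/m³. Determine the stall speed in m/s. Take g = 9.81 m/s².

At stall, lift equals weight: L = W = m·g = 7330 × 9.81 = 71910 N.
From L = ½ρV²S·CL,max = W: V_stall = √(2W/(ρSCL,max)) = √(2·71910/(0.513·54.1·1.52))
V_stall = √3409 = 58.4 m/s

V_stall = 58.4 m/s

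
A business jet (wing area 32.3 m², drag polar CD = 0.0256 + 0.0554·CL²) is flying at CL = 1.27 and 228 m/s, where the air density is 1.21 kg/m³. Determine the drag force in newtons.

D = 1.17×10^5 N

CD = 0.0256 + 0.0554 × 1.27² = 0.115
D = ½ρv²S·CD = ½ × 1.21 × 228² × 32.3 × 0.115 = 1.17×10^5 N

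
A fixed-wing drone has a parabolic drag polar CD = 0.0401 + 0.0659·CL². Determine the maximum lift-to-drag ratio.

For CD = CD0 + K·CL², (L/D)max occurs at CL* = √(CD0/K) and equals 1/(2√(K·CD0)).
(L/D)max = 1/(2√(0.0659 × 0.0401)) = 1/(2 × 0.05141) = 9.73

(L/D)max = 9.73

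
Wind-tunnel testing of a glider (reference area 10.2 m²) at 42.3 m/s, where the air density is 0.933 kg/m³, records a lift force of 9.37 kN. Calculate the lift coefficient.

From L = ½ρv²S·CL, rearranging gives CL = 2L/(ρv²S).
CL = 2 × 9370 / (0.933 × 42.3² × 10.2) = 1.1

CL = 1.1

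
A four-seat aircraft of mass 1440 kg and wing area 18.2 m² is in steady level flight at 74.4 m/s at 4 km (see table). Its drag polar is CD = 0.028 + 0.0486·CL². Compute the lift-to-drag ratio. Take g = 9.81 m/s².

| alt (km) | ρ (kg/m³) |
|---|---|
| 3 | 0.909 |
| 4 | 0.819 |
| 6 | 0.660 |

L/D = 10.2

At 4 km, from the table: ρ = 0.819 kg/m³.
Weight W = mg = 1440 × 9.81 = 14126 N; in level flight L = W.
Dynamic pressure q = 0.5 × 0.819 × 74.4² = 2267 Pa.
CL = W/(q·S) = 14126 / (2267 × 18.2) = 0.3424.
CD = 0.028 + 0.0486 × 0.3424² = 0.0337.
L/D = CL/CD = 0.3424 / 0.0337 = 10.2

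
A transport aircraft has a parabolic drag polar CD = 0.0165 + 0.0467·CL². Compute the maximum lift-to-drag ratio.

For CD = CD0 + K·CL², (L/D)max occurs at CL* = √(CD0/K) and equals 1/(2√(K·CD0)).
(L/D)max = 1/(2√(0.0467 × 0.0165)) = 1/(2 × 0.02776) = 18

(L/D)max = 18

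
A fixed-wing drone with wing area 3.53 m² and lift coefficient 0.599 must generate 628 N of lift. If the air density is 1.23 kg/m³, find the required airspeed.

v = 22 m/s

L = ½ρv²S·CL ⇒ v = √(2L/(ρ·S·CL))
v = √(2 × 628 / (1.23 × 3.53 × 0.599)) = √482.9 = 22 m/s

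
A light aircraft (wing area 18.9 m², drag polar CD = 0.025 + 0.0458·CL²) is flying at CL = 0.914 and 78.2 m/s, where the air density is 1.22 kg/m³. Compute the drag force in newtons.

D = 4460 N

CD = 0.025 + 0.0458 × 0.914² = 0.06326
D = ½ρv²S·CD = ½ × 1.22 × 78.2² × 18.9 × 0.06326 = 4460 N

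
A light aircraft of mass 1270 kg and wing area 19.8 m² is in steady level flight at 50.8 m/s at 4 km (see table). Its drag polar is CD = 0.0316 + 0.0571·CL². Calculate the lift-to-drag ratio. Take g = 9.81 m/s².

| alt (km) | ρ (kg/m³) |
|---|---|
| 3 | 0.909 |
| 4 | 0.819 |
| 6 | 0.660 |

At 4 km, from the table: ρ = 0.819 kg/m³.
Weight W = mg = 1270 × 9.81 = 12459 N; in level flight L = W.
q = ½ρv² = ½ × 0.819 × 50.8² = 1057 Pa.
Required CL = L/(qS) = 12459/(1057·19.8) = 0.5954.
CD = 0.0316 + 0.0571 × 0.5954² = 0.05184.
L/D = CL/CD = 0.5954 / 0.05184 = 11.5

L/D = 11.5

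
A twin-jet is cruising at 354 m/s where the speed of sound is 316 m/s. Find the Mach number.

M = v/a = 354 / 316 = 1.12

M = 1.12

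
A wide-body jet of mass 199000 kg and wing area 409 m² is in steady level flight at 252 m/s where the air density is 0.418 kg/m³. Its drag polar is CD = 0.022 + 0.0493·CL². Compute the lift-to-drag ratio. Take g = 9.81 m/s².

L/D = 12.7

Weight W = mg = 199000 × 9.81 = 1.9522×10^6 N; in level flight L = W.
Dynamic pressure q = 0.5 × 0.418 × 252² = 13270 Pa.
CL = 2W/(ρv²S) = 2×1.9522×10^6/(0.418×252²×409) = 0.3596.
CD = 0.022 + 0.0493 × 0.3596² = 0.02838.
L/D = CL/CD = 0.3596 / 0.02838 = 12.7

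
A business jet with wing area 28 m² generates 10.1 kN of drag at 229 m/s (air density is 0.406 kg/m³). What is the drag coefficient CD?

CD = 0.0339

From D = ½ρv²S·CD, rearranging gives CD = 2D/(ρv²S).
CD = 2 × 10100 / (0.406 × 229² × 28) = 0.0339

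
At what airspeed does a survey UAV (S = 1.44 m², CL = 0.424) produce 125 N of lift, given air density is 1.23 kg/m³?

v = 18.2 m/s

L = ½ρv²S·CL ⇒ v = √(2L/(ρ·S·CL))
v = √(2 × 125 / (1.23 × 1.44 × 0.424)) = √332.9 = 18.2 m/s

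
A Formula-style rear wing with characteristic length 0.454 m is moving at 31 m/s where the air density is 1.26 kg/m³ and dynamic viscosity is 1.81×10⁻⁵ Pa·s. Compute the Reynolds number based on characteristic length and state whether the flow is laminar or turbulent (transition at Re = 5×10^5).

Re = 9.8×10^5 (turbulent)

Re = ρ·v·c/μ = 1.26 × 31 × 0.454 / (1.81×10⁻⁵) = 9.8×10^5
Since 9.8×10^5 > 5×10^5, the flow is turbulent.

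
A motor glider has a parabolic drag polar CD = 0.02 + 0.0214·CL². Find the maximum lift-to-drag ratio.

(L/D)max = 24.2

For CD = CD0 + K·CL², (L/D)max occurs at CL* = √(CD0/K) and equals 1/(2√(K·CD0)).
(L/D)max = 1/(2√(0.0214 × 0.02)) = 1/(2 × 0.02069) = 24.2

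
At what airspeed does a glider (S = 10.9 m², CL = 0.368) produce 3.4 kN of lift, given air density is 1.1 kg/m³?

v = 39.3 m/s

L = ½ρv²S·CL ⇒ v = √(2L/(ρ·S·CL))
v = √(2 × 3400 / (1.1 × 10.9 × 0.368)) = √1541 = 39.3 m/s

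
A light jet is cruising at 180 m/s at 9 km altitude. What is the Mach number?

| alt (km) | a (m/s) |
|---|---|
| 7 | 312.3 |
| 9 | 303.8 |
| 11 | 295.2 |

M = 0.592

At 9 km, from the table: a = 303.8 m/s.
M = v/a = 180 / 303.8 = 0.592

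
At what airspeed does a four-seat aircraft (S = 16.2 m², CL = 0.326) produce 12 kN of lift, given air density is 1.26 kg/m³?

v = 60.1 m/s

L = ½ρv²S·CL ⇒ v = √(2L/(ρ·S·CL))
v = √(2 × 12000 / (1.26 × 16.2 × 0.326)) = √3607 = 60.1 m/s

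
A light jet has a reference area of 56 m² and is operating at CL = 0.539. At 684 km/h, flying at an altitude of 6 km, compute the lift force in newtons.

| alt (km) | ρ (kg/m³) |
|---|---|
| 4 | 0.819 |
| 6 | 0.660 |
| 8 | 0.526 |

At 6 km, from the table: ρ = 0.660 kg/m³.
Convert speed: v = 684 km/h ÷ 3.6 = 190 m/s.
Dynamic pressure q = ½ρv² = ½ × 0.66 × 190² = 11910 Pa.
L = q·S·CL = 11910 × 56 × 0.539 = 3.6×10^5 N ≈ 360 kN

L = 3.6×10^5 N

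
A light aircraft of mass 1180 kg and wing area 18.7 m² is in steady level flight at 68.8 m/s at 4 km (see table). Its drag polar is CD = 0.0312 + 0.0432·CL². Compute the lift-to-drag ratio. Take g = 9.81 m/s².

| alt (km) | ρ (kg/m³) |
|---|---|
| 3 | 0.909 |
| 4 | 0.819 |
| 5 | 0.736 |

L/D = 8.97

At 4 km, from the table: ρ = 0.819 kg/m³.
Weight W = mg = 1180 × 9.81 = 11576 N; in level flight L = W.
Dynamic pressure q = 0.5 × 0.819 × 68.8² = 1938 Pa.
CL = 2W/(ρv²S) = 2×11576/(0.819×68.8²×18.7) = 0.3194.
CD = 0.0312 + 0.0432 × 0.3194² = 0.03561.
L/D = CL/CD = 0.3194 / 0.03561 = 8.97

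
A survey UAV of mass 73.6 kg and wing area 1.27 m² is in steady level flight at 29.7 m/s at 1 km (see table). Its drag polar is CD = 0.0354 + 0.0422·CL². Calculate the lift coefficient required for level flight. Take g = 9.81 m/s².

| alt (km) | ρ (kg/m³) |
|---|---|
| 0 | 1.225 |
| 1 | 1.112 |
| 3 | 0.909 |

At 1 km, from the table: ρ = 1.112 kg/m³.
Weight W = mg = 73.6 × 9.81 = 722.02 N; in level flight L = W.
q = ½ρv² = ½ × 1.112 × 29.7² = 490.4 Pa.
Required CL = L/(qS) = 722.02/(490.4·1.27) = 1.159.

CL = 1.16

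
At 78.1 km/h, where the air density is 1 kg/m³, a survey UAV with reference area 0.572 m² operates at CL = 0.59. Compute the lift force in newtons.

L = 79.4 N

Convert speed: v = 78.1 km/h ÷ 3.6 = 21.69 m/s.
L = ½ρv²S·CL = ½ × 1 × 21.69² × 0.572 × 0.59 = 79.4 N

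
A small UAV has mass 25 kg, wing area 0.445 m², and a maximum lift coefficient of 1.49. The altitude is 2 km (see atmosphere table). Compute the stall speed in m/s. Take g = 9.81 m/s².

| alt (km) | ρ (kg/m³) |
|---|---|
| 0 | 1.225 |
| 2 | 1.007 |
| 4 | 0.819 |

At 2 km, from the table: ρ = 1.007 kg/m³.
Stall occurs when L = W at CL,max. W = mg = 25 × 9.81 = 245.2 N.
From L = ½ρV²S·CL,max = W: V_stall = √(2W/(ρSCL,max)) = √(2·245.2/(1.007·0.445·1.49))
V_stall = √734.6 = 27.1 m/s

V_stall = 27.1 m/s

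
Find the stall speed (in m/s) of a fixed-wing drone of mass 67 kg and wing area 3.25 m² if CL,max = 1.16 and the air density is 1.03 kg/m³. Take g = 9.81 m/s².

V_stall = 18.4 m/s

At stall, lift equals weight: L = W = m·g = 67 × 9.81 = 657.3 N.
From L = ½ρV²S·CL,max = W: V_stall = √(2W/(ρSCL,max)) = √(2·657.3/(1.03·3.25·1.16))
V_stall = √338.5 = 18.4 m/s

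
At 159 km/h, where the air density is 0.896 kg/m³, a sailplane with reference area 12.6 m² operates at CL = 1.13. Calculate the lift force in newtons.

Convert speed: v = 159 km/h ÷ 3.6 = 44.17 m/s.
L = ½ρv²S·CL = ½ × 0.896 × 44.17² × 12.6 × 1.13 = 12400 N ≈ 12.4 kN

L = 12400 N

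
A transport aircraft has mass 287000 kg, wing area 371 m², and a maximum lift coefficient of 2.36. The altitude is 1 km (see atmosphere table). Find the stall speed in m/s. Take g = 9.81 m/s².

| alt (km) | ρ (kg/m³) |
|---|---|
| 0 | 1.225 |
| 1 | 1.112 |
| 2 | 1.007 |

V_stall = 76 m/s

At 1 km, from the table: ρ = 1.112 kg/m³.
Weight W = mg = 287000 × 9.81 = 2.815×10^6 N.
V_stall = √(2W/(ρ·S·CL,max)) = √(2 × 2.815×10^6 / (1.112 × 371 × 2.36))
V_stall = √5783 = 76 m/s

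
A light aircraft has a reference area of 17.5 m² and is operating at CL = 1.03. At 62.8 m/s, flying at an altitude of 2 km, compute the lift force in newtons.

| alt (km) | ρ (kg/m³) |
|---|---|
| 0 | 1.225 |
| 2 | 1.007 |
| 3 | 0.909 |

At 2 km, from the table: ρ = 1.007 kg/m³.
L = ½ρv²S·CL = ½ × 1.007 × 62.8² × 17.5 × 1.03 = 35800 N ≈ 35.8 kN

L = 35800 N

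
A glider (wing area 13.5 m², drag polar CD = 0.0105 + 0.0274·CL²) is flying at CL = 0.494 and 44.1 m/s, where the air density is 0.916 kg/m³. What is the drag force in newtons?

D = 207 N

CD = 0.0105 + 0.0274 × 0.494² = 0.01719
D = ½ρv²S·CD = ½ × 0.916 × 44.1² × 13.5 × 0.01719 = 207 N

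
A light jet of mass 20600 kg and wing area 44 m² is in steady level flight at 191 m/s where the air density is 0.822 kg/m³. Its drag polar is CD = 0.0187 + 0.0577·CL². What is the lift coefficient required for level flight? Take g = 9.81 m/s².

CL = 0.306

In steady level flight, lift balances weight: W = mg = 20600 × 9.81 = 2.0209×10^5 N.
q = ½ρv² = ½ × 0.822 × 191² = 14990 Pa.
CL = W/(q·S) = 2.0209×10^5 / (14990 × 44) = 0.3063.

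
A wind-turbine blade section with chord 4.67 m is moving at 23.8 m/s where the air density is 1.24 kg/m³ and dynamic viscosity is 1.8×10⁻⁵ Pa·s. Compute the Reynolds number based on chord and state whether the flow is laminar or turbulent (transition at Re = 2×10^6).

Re = 7.66×10^6 (turbulent)

Re = ρ·v·c/μ = 1.24 × 23.8 × 4.67 / (1.8×10⁻⁵) = 7.66×10^6
Since 7.66×10^6 > 2×10^6, the flow is turbulent.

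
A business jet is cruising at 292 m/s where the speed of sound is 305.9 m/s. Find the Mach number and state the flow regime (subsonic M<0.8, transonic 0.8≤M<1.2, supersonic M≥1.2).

M = 0.955 (transonic)

M = v/a = 292 / 305.9 = 0.955
M = 0.955 → transonic.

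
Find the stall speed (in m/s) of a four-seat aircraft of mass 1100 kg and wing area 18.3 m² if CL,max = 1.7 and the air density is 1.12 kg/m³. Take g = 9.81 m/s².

At stall, lift equals weight: L = W = m·g = 1100 × 9.81 = 10790 N.
From L = ½ρV²S·CL,max = W: V_stall = √(2W/(ρSCL,max)) = √(2·10790/(1.12·18.3·1.7))
V_stall = √619.4 = 24.9 m/s

V_stall = 24.9 m/s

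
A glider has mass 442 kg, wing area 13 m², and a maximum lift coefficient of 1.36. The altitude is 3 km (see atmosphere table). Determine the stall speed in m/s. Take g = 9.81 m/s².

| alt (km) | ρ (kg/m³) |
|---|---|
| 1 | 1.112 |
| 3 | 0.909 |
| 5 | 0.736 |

V_stall = 23.2 m/s

At 3 km, from the table: ρ = 0.909 kg/m³.
At stall, lift equals weight: L = W = m·g = 442 × 9.81 = 4336 N.
From L = ½ρV²S·CL,max = W: V_stall = √(2W/(ρSCL,max)) = √(2·4336/(0.909·13·1.36))
V_stall = √539.6 = 23.2 m/s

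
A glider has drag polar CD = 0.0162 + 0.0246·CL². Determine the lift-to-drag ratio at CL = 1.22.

CD = 0.0162 + 0.0246 × 1.22² = 0.05281
L/D = CL/CD = 1.22 / 0.05281 = 23.1

L/D = 23.1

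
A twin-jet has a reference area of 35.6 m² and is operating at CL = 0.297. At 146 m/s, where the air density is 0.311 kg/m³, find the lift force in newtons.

L = 35000 N

L = ½ρv²S·CL = ½ × 0.311 × 146² × 35.6 × 0.297 = 35000 N ≈ 35 kN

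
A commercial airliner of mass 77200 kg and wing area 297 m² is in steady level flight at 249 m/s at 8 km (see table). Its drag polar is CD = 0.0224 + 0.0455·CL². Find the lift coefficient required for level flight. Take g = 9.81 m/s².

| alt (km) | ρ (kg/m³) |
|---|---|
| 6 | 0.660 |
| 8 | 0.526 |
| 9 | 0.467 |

CL = 0.156

At 8 km, from the table: ρ = 0.526 kg/m³.
Level flight ⇒ L = W = m·g = 77200 × 9.81 = 7.5733×10^5 N.
q = ½ρv² = ½ × 0.526 × 249² = 16310 Pa.
CL = W/(q·S) = 7.5733×10^5 / (16310 × 297) = 0.1564.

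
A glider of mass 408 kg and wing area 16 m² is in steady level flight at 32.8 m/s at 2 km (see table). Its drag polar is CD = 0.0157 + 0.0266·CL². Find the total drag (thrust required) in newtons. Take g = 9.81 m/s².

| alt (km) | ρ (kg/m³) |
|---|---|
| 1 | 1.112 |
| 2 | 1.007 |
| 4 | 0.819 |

At 2 km, from the table: ρ = 1.007 kg/m³.
Weight W = mg = 408 × 9.81 = 4002.5 N; in level flight L = W.
q = ½ρv² = ½ × 1.007 × 32.8² = 541.7 Pa.
CL = W/(q·S) = 4002.5 / (541.7 × 16) = 0.4618.
CD = 0.0157 + 0.0266 × 0.4618² = 0.02137.
D = q·S·CD = 541.7 × 16 × 0.02137 = 185.2 N

D = 185 N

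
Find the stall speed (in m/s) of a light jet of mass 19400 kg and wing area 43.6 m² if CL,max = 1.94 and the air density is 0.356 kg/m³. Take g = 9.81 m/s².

V_stall = 112 m/s

Stall occurs when L = W at CL,max. W = mg = 19400 × 9.81 = 1.903×10^5 N.
V_stall = √(2W/(ρ·S·CL,max)) = √(2 × 1.903×10^5 / (0.356 × 43.6 × 1.94))
V_stall = √12640 = 112 m/s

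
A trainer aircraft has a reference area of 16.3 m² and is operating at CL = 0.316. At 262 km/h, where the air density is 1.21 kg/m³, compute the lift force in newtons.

Convert speed: v = 262 km/h ÷ 3.6 = 72.78 m/s.
L = ½ρv²S·CL = ½ × 1.21 × 72.78² × 16.3 × 0.316 = 16500 N ≈ 16.5 kN

L = 16500 N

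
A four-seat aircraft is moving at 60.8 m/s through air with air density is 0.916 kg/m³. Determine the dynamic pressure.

q = ½ρv² = ½ × 0.916 × 60.8² = 1690 Pa

q = 1690 Pa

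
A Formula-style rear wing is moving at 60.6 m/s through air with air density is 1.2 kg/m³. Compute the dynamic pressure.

q = ½ρv² = ½ × 1.2 × 60.6² = 2200 Pa

q = 2200 Pa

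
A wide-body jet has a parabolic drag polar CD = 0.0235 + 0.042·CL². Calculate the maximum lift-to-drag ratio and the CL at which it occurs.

(L/D)max = 15.9, at CL = 0.748

For CD = CD0 + K·CL², (L/D)max occurs at CL* = √(CD0/K) and equals 1/(2√(K·CD0)).
(L/D)max = 1/(2√(0.042 × 0.0235)) = 1/(2 × 0.03142) = 15.9
CL* = √(0.0235/0.042) = 0.748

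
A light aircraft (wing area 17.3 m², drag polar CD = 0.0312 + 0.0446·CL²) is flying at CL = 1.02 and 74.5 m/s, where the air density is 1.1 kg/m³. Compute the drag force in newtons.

D = 4100 N

CD = 0.0312 + 0.0446 × 1.02² = 0.0776
D = ½ρv²S·CD = ½ × 1.1 × 74.5² × 17.3 × 0.0776 = 4100 N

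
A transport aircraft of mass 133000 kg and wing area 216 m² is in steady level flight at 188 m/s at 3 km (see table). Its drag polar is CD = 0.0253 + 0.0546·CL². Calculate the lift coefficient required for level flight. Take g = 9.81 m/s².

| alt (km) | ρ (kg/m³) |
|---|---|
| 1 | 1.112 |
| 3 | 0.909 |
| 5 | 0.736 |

CL = 0.376

At 3 km, from the table: ρ = 0.909 kg/m³.
Level flight ⇒ L = W = m·g = 133000 × 9.81 = 1.3047×10^6 N.
Dynamic pressure q = 0.5 × 0.909 × 188² = 16060 Pa.
Required CL = L/(qS) = 1.3047×10^6/(16060·216) = 0.376.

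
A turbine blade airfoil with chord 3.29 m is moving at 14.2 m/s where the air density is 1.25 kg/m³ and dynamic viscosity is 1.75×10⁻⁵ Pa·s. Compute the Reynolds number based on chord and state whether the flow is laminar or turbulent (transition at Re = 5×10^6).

Re = 3.34×10^6 (laminar)

Re = ρ·v·c/μ = 1.25 × 14.2 × 3.29 / (1.75×10⁻⁵) = 3.34×10^6
Since 3.34×10^6 < 5×10^6, the flow is laminar.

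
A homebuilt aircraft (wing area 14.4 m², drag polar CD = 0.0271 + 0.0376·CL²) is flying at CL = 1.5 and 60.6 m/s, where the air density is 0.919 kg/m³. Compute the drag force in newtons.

CD = 0.0271 + 0.0376 × 1.5² = 0.1117
D = ½ρv²S·CD = ½ × 0.919 × 60.6² × 14.4 × 0.1117 = 2710 N

D = 2710 N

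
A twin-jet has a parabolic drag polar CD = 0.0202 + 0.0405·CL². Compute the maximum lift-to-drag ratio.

For CD = CD0 + K·CL², (L/D)max occurs at CL* = √(CD0/K) and equals 1/(2√(K·CD0)).
(L/D)max = 1/(2√(0.0405 × 0.0202)) = 1/(2 × 0.0286) = 17.5

(L/D)max = 17.5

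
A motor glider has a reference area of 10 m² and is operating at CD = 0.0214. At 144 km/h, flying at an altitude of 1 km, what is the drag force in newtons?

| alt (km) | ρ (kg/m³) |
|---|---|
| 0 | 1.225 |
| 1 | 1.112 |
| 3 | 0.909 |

D = 190 N

At 1 km, from the table: ρ = 1.112 kg/m³.
Convert speed: v = 144 km/h ÷ 3.6 = 40 m/s.
Dynamic pressure q = ½ρv² = ½ × 1.112 × 40² = 889.6 Pa.
D = q·S·CD = 889.6 × 10 × 0.0214 = 190 N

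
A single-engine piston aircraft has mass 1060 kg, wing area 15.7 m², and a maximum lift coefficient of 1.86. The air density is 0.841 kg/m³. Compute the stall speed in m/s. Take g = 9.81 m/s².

At stall, lift equals weight: L = W = m·g = 1060 × 9.81 = 10400 N.
From L = ½ρV²S·CL,max = W: V_stall = √(2W/(ρSCL,max)) = √(2·10400/(0.841·15.7·1.86))
V_stall = √846.8 = 29.1 m/s

V_stall = 29.1 m/s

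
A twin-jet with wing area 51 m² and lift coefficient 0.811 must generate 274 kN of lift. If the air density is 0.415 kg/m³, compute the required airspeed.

L = ½ρv²S·CL ⇒ v = √(2L/(ρ·S·CL))
v = √(2 × 2.74×10^5 / (0.415 × 51 × 0.811)) = √31930 = 179 m/s

v = 179 m/s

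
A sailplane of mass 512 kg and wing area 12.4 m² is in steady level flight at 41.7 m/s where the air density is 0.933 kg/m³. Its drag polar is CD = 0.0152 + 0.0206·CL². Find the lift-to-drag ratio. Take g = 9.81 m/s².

In steady level flight, lift balances weight: W = mg = 512 × 9.81 = 5022.7 N.
Dynamic pressure q = 0.5 × 0.933 × 41.7² = 811.2 Pa.
CL = 2W/(ρv²S) = 2×5022.7/(0.933×41.7²×12.4) = 0.4993.
CD = 0.0152 + 0.0206 × 0.4993² = 0.02034.
L/D = CL/CD = 0.4993 / 0.02034 = 24.6

L/D = 24.6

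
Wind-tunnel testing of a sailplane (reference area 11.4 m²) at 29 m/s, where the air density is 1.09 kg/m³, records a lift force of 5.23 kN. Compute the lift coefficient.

CL = 1

From L = ½ρv²S·CL, rearranging gives CL = 2L/(ρv²S).
CL = 2 × 5230 / (1.09 × 29² × 11.4) = 1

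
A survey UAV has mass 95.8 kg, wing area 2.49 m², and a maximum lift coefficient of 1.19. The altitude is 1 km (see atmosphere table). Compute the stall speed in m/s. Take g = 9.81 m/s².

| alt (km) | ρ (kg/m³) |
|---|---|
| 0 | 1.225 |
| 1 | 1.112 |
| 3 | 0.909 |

V_stall = 23.9 m/s

At 1 km, from the table: ρ = 1.112 kg/m³.
At stall, lift equals weight: L = W = m·g = 95.8 × 9.81 = 939.8 N.
From L = ½ρV²S·CL,max = W: V_stall = √(2W/(ρSCL,max)) = √(2·939.8/(1.112·2.49·1.19))
V_stall = √570.4 = 23.9 m/s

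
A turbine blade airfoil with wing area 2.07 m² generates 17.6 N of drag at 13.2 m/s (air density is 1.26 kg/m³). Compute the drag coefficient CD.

From D = ½ρv²S·CD, rearranging gives CD = 2D/(ρv²S).
CD = 2 × 17.6 / (1.26 × 13.2² × 2.07) = 0.0775

CD = 0.0775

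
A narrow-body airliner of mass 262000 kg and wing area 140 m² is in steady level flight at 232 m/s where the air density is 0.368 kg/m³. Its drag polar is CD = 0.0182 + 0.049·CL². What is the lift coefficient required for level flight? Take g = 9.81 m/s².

Level flight ⇒ L = W = m·g = 262000 × 9.81 = 2.5702×10^6 N.
Dynamic pressure q = 0.5 × 0.368 × 232² = 9904 Pa.
Required CL = L/(qS) = 2.5702×10^6/(9904·140) = 1.854.

CL = 1.85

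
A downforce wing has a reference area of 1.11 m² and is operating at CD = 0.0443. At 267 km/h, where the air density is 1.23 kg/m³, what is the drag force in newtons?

Convert speed: v = 267 km/h ÷ 3.6 = 74.17 m/s.
Dynamic pressure q = ½ρv² = ½ × 1.23 × 74.17² = 3383 Pa.
D = q·S·CD = 3383 × 1.11 × 0.0443 = 166 N

D = 166 N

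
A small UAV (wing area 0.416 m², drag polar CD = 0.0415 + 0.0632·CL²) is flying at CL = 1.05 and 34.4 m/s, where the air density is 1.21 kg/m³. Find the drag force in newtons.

D = 33.1 N

CD = 0.0415 + 0.0632 × 1.05² = 0.1112
D = ½ρv²S·CD = ½ × 1.21 × 34.4² × 0.416 × 0.1112 = 33.1 N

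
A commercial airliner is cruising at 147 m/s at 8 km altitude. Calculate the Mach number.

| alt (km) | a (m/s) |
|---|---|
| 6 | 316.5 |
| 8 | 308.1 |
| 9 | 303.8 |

M = 0.477

At 8 km, from the table: a = 308.1 m/s.
M = v/a = 147 / 308.1 = 0.477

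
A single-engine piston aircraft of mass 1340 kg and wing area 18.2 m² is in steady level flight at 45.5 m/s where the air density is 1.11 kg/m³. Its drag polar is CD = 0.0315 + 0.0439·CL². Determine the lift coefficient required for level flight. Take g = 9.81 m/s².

CL = 0.629

Level flight ⇒ L = W = m·g = 1340 × 9.81 = 13145 N.
q = ½ρv² = ½ × 1.11 × 45.5² = 1149 Pa.
CL = 2W/(ρv²S) = 2×13145/(1.11×45.5²×18.2) = 0.6286.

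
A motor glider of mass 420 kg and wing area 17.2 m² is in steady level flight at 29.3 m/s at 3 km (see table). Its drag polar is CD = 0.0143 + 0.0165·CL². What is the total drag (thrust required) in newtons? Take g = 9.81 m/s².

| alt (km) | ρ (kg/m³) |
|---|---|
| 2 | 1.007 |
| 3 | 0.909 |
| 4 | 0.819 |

At 3 km, from the table: ρ = 0.909 kg/m³.
In steady level flight, lift balances weight: W = mg = 420 × 9.81 = 4120.2 N.
q = ½ρv² = ½ × 0.909 × 29.3² = 390.2 Pa.
Required CL = L/(qS) = 4120.2/(390.2·17.2) = 0.6139.
CD = 0.0143 + 0.0165 × 0.6139² = 0.02052.
D = q·S·CD = 390.2 × 17.2 × 0.02052 = 137.7 N

D = 138 N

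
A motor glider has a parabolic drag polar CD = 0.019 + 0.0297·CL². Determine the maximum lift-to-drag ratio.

For CD = CD0 + K·CL², (L/D)max occurs at CL* = √(CD0/K) and equals 1/(2√(K·CD0)).
(L/D)max = 1/(2√(0.0297 × 0.019)) = 1/(2 × 0.02375) = 21

(L/D)max = 21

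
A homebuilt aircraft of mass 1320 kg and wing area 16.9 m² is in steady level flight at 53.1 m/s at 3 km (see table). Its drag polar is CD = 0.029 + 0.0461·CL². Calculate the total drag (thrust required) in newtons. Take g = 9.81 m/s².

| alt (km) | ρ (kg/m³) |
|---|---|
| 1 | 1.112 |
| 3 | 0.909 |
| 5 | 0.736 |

At 3 km, from the table: ρ = 0.909 kg/m³.
Level flight ⇒ L = W = m·g = 1320 × 9.81 = 12949 N.
Dynamic pressure q = 0.5 × 0.909 × 53.1² = 1282 Pa.
CL = W/(q·S) = 12949 / (1282 × 16.9) = 0.5979.
CD = 0.029 + 0.0461 × 0.5979² = 0.04548.
D = q·S·CD = 1282 × 16.9 × 0.04548 = 985 N

D = 985 N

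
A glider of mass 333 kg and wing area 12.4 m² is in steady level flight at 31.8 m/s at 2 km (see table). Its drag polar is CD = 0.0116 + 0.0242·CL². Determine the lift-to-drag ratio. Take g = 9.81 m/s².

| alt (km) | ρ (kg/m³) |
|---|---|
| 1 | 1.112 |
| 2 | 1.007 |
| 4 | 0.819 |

L/D = 28.6

At 2 km, from the table: ρ = 1.007 kg/m³.
In steady level flight, lift balances weight: W = mg = 333 × 9.81 = 3266.7 N.
Dynamic pressure q = 0.5 × 1.007 × 31.8² = 509.2 Pa.
Required CL = L/(qS) = 3266.7/(509.2·12.4) = 0.5174.
CD = 0.0116 + 0.0242 × 0.5174² = 0.01808.
L/D = CL/CD = 0.5174 / 0.01808 = 28.6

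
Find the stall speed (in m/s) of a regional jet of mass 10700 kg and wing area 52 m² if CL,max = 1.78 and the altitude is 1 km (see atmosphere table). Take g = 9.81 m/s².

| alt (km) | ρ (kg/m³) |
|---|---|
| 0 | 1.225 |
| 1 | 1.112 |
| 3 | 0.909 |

At 1 km, from the table: ρ = 1.112 kg/m³.
Stall occurs when L = W at CL,max. W = mg = 10700 × 9.81 = 1.05×10^5 N.
From L = ½ρV²S·CL,max = W: V_stall = √(2W/(ρSCL,max)) = √(2·1.05×10^5/(1.112·52·1.78))
V_stall = √2040 = 45.2 m/s

V_stall = 45.2 m/s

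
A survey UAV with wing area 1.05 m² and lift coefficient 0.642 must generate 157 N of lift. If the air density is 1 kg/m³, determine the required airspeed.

L = ½ρv²S·CL ⇒ v = √(2L/(ρ·S·CL))
v = √(2 × 157 / (1 × 1.05 × 0.642)) = √465.8 = 21.6 m/s

v = 21.6 m/s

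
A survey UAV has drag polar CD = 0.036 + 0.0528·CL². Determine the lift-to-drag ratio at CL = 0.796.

CD = 0.036 + 0.0528 × 0.796² = 0.06945
L/D = CL/CD = 0.796 / 0.06945 = 11.5

L/D = 11.5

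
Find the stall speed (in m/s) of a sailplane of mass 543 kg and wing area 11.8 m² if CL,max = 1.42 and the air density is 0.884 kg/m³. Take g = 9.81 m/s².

Stall occurs when L = W at CL,max. W = mg = 543 × 9.81 = 5327 N.
V_stall = √(2W/(ρ·S·CL,max)) = √(2 × 5327 / (0.884 × 11.8 × 1.42))
V_stall = √719.2 = 26.8 m/s

V_stall = 26.8 m/s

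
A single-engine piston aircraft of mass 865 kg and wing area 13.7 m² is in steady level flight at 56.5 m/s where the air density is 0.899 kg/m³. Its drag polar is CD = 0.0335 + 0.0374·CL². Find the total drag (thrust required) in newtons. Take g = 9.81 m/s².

Level flight ⇒ L = W = m·g = 865 × 9.81 = 8485.6 N.
Dynamic pressure q = 0.5 × 0.899 × 56.5² = 1435 Pa.
CL = W/(q·S) = 8485.6 / (1435 × 13.7) = 0.4317.
CD = 0.0335 + 0.0374 × 0.4317² = 0.04047.
D = q·S·CD = 1435 × 13.7 × 0.04047 = 795.5 N

D = 796 N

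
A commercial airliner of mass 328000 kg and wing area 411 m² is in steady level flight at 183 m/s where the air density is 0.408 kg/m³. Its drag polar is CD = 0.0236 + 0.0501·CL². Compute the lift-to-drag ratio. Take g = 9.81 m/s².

In steady level flight, lift balances weight: W = mg = 328000 × 9.81 = 3.2177×10^6 N.
q = ½ρv² = ½ × 0.408 × 183² = 6832 Pa.
Required CL = L/(qS) = 3.2177×10^6/(6832·411) = 1.146.
CD = 0.0236 + 0.0501 × 1.146² = 0.08939.
L/D = CL/CD = 1.146 / 0.08939 = 12.8

L/D = 12.8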